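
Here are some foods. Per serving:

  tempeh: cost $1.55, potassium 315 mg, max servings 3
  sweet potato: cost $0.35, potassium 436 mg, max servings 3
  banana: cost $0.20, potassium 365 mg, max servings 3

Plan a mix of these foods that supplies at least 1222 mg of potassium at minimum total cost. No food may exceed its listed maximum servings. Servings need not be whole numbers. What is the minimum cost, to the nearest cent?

$0.70

Cost per mg of potassium: banana $0.0005, sweet potato $0.0008, tempeh $0.0049.
Take 3 servings of banana: +1095.0 mg potassium for $0.60 (total $0.60, still need 127.0 mg).
Take 0.2913 servings of sweet potato: +127.0 mg potassium for $0.10 (total $0.70, still need 0.0 mg).
Filling from the cheapest source first is optimal under one linear minimum: $0.70.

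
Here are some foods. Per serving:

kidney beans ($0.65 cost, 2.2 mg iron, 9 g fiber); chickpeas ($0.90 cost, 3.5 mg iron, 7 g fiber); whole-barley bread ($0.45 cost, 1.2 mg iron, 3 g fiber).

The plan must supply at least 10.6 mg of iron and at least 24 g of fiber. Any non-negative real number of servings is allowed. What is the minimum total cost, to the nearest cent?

At the optimum either one food covers both requirements or two foods hit both targets exactly; no other combination can be cheaper.
kidney beans only: max(10.6/2.2, 24/9) = 4.818 servings → $3.13.
chickpeas only: max(10.6/3.5, 24/7) = 3.429 servings → $3.09.
whole-barley bread only: max(10.6/1.2, 24/3) = 8.833 servings → $3.98.
kidney beans + chickpeas with both tight: 0.6087 servings and 2.646 servings → $2.78.
kidney beans + whole-barley bread: intersection lies outside the first quadrant.
chickpeas + whole-barley bread with both tight: 1.429 servings and 4.667 servings → $3.39.
Cheapest feasible corner: $2.78.

$2.78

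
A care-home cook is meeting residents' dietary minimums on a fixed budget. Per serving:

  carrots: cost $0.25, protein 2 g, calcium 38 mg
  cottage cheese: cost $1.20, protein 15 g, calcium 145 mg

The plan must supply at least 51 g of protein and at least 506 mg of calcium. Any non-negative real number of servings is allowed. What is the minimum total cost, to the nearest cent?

Check every corner: each single food scaled to meet both minima, and each pair solved so both constraints bind.
carrots only: max(51/2, 506/38) = 25.5 servings → $6.38.
cottage cheese only: max(51/15, 506/145) = 3.49 servings → $4.19.
carrots + cottage cheese with both tight: 0.6964 servings and 3.307 servings → $4.14.
Cheapest feasible corner: $4.14.

$4.14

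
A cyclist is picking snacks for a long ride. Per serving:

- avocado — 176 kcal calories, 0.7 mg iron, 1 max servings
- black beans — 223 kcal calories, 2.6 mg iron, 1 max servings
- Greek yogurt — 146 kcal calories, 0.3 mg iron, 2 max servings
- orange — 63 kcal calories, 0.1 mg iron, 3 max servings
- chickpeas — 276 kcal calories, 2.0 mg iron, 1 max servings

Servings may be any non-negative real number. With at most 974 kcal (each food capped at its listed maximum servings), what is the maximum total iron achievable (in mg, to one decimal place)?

Iron per kcal: black beans 0.01166, chickpeas 0.007246, avocado 0.003977, Greek yogurt 0.002055, orange 0.001587.
Take 1 serving of black beans: uses 223 kcal, +2.6 mg iron (running total 2.6 mg).
Take 1 serving of chickpeas: uses 276 kcal, +2.0 mg iron (running total 4.6 mg).
Take 1 serving of avocado: uses 176 kcal, +0.7 mg iron (running total 5.3 mg).
Take 2 servings of Greek yogurt: uses 292 kcal, +0.6 mg iron (running total 5.9 mg).
Take 0.1111 servings of orange: uses 7 kcal, +0.0 mg iron (running total 5.9 mg).
Greedy by best ratio exhausts the calories allowance optimally: 5.9 mg.

5.9 mg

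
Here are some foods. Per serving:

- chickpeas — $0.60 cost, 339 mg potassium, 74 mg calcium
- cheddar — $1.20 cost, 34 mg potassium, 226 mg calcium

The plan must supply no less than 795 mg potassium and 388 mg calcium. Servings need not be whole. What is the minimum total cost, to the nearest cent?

Two binding constraints pin down two serving amounts, so the optimal mix uses at most two foods. The candidates are each food alone (scaled to the tighter of potassium/calcium) and each pair with both constraints tight.
chickpeas only: max(795/339, 388/74) = 5.243 servings → $3.15.
cheddar only: max(795/34, 388/226) = 23.38 servings → $28.06.
chickpeas + cheddar with both tight: 2.247 servings and 0.9812 servings → $2.53.
So the least-cost plan costs $2.53.

$2.53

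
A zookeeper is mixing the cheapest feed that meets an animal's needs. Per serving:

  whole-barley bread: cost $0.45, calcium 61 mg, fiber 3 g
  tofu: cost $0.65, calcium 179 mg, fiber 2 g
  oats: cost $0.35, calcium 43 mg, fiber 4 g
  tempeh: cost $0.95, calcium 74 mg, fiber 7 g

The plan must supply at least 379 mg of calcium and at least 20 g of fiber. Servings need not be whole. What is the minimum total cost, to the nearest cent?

$2.24

An LP optimum is at a vertex; with two nutrient constraints at most two foods are used. Check each candidate.
whole-barley bread only: max(379/61, 20/3) = 6.667 servings → $3.00.
tofu only: max(379/179, 20/2) = 10 servings → $6.50.
oats only: max(379/43, 20/4) = 8.814 servings → $3.08.
tempeh only: max(379/74, 20/7) = 5.122 servings → $4.87.
whole-barley bread + tofu: the both-tight solution has a negative serving — not a feasible corner.
whole-barley bread + oats with both tight: 5.704 servings and 0.7217 servings → $2.82.
whole-barley bread + tempeh with both tight: 5.722 servings and 0.4049 servings → $2.96.
tofu + oats with both tight: 1.041 servings and 4.479 servings → $2.24.
tofu + tempeh with both tight: 1.062 servings and 2.554 servings → $3.12.
oats + tempeh with both targets exact would need a negative amount; discard.
So the least-cost plan costs $2.24.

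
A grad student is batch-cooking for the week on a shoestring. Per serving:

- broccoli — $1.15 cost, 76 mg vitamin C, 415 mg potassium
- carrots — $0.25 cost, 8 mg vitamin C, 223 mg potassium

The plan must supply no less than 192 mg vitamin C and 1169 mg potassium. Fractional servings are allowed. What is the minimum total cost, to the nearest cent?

$2.99

Check every corner: each single food scaled to meet both minima, and each pair solved so both constraints bind.
broccoli only: max(192/76, 1169/415) = 2.817 servings → $3.24.
carrots only: max(192/8, 1169/223) = 24 servings → $6.00.
broccoli + carrots with both tight: 2.456 servings and 0.6724 servings → $2.99.
So the least-cost plan costs $2.99.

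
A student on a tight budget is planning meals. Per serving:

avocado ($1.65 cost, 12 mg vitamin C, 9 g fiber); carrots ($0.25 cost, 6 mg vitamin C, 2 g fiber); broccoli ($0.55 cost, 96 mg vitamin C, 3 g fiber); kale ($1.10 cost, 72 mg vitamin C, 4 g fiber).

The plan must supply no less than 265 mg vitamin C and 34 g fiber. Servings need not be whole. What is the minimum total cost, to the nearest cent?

$4.58

At the optimum either one food covers both requirements or two foods hit both targets exactly; no other combination can be cheaper.
avocado only: max(265/12, 34/9) = 22.08 servings → $36.44.
carrots only: max(265/6, 34/2) = 44.17 servings → $11.04.
broccoli only: max(265/96, 34/3) = 11.33 servings → $6.23.
kale only: max(265/72, 34/4) = 8.5 servings → $9.35.
avocado + carrots: the both-tight solution has a negative serving — not a feasible corner.
avocado + broccoli with both tight: 2.982 servings and 2.388 servings → $6.23.
avocado + kale with both tight: 2.313 servings and 3.295 servings → $7.44.
carrots + broccoli with both tight: 14.19 servings and 1.874 servings → $4.58.
carrots + kale with both tight: 11.57 servings and 2.717 servings → $5.88.
broccoli + kale: the both-tight solution has a negative serving — not a feasible corner.
So the least-cost plan costs $4.58.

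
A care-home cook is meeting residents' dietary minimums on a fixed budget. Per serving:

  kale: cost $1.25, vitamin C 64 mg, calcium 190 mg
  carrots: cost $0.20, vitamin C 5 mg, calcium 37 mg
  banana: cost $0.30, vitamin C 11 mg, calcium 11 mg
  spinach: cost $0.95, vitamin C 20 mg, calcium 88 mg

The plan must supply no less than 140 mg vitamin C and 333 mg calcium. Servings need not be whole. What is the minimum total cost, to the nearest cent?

$2.73

Minimising a linear cost over {vitamin C ≥ 140, calcium ≥ 333, servings ≥ 0} — the optimum is at a vertex, using one or two foods.
kale only: max(140/64, 333/190) = 2.188 servings → $2.73.
carrots only: max(140/5, 333/37) = 28 servings → $5.60.
banana only: max(140/11, 333/11) = 30.27 servings → $9.08.
spinach only: max(140/20, 333/88) = 7 servings → $6.65.
kale + carrots: intersection lies outside the first quadrant.
kale + banana with both tight: 1.532 servings and 3.815 servings → $3.06.
kale + spinach with both targets exact would need a negative amount; discard.
carrots + banana with both tight: 6.031 servings and 9.986 servings → $4.20.
carrots + spinach with both targets exact would need a negative amount; discard.
banana + spinach with both tight: 7.567 servings and 2.838 servings → $4.97.
The minimum over all feasible corners is $2.73.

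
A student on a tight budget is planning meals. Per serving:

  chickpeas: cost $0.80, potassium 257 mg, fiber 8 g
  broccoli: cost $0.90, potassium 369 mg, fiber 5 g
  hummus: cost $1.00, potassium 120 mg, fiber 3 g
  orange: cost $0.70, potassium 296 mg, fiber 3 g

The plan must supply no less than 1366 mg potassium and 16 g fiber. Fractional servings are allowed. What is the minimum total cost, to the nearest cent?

$3.28

For a min-cost LP with two ≥-constraints, a basic feasible solution has at most two positive variables.
chickpeas only: max(1366/257, 16/8) = 5.315 servings → $4.25.
broccoli only: max(1366/369, 16/5) = 3.702 servings → $3.33.
hummus only: max(1366/120, 16/3) = 11.38 servings → $11.38.
orange only: max(1366/296, 16/3) = 5.333 servings → $3.73.
chickpeas + broccoli: the both-tight solution has a negative serving — not a feasible corner.
chickpeas + hummus with both targets exact would need a negative amount; discard.
chickpeas + orange with both tight: 0.3995 servings and 4.268 servings → $3.31.
broccoli + hummus: the both-tight solution has a negative serving — not a feasible corner.
broccoli + orange with both tight: 1.71 servings and 2.483 servings → $3.28.
hummus + orange with both tight: 1.208 servings and 4.125 servings → $4.10.
So the least-cost plan costs $3.28.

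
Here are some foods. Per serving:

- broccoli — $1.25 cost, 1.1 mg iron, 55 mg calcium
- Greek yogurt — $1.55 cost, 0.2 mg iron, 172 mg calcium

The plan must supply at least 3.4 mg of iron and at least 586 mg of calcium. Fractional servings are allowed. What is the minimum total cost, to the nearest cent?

Two binding constraints pin down two serving amounts, so the optimal mix uses at most two foods. The candidates are each food alone (scaled to the tighter of iron/calcium) and each pair with both constraints tight.
broccoli only: max(3.4/1.1, 586/55) = 10.65 servings → $13.32.
Greek yogurt only: max(3.4/0.2, 586/172) = 17 servings → $26.35.
broccoli + Greek yogurt with both tight: 2.624 servings and 2.568 servings → $7.26.
Cheapest feasible corner: $7.26.

$7.26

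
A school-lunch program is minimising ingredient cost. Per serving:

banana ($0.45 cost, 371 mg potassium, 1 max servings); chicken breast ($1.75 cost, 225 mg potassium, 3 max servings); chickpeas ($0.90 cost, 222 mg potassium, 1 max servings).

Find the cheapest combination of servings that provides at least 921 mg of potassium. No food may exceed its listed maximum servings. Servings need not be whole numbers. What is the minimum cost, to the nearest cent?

$3.90

Cost per mg of potassium: banana $0.0012, chickpeas $0.0041, chicken breast $0.0078.
Take 1 serving of banana: +371.0 mg potassium for $0.45 (total $0.45, still need 550.0 mg).
Take 1 serving of chickpeas: +222.0 mg potassium for $0.90 (total $1.35, still need 328.0 mg).
Take 1.458 servings of chicken breast: +328.0 mg potassium for $2.55 (total $3.90, still need 0.0 mg).
Greedy by cheapest-per-mg is optimal for a single linear constraint, so the minimum cost is $3.90.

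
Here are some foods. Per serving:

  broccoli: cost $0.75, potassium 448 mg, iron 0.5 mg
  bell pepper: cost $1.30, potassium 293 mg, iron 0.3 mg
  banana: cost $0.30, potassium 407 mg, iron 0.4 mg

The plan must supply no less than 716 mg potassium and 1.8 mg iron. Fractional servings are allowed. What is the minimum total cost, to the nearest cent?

The cheapest plan sits at a corner of the feasible region — with two constraints it uses at most two foods.
broccoli only: max(716/448, 1.8/0.5) = 3.6 servings → $2.70.
bell pepper only: max(716/293, 1.8/0.3) = 6 servings → $7.80.
banana only: max(716/407, 1.8/0.4) = 4.5 servings → $1.35.
broccoli + bell pepper: the both-tight solution has a negative serving — not a feasible corner.
broccoli + banana: the both-tight solution has a negative serving — not a feasible corner.
bell pepper + banana: the both-tight solution has a negative serving — not a feasible corner.
So the least-cost plan costs $1.35.

$1.35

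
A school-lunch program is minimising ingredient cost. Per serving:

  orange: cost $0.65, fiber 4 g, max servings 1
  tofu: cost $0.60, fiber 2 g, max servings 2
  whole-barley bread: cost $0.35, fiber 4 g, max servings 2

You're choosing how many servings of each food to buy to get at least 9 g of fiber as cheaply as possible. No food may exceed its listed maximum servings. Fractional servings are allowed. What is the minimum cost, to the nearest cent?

Cost per g of fiber: whole-barley bread $0.0875, orange $0.1625, tofu $0.3000.
Take 2 servings of whole-barley bread: +8.0 g fiber for $0.70 (total $0.70, still need 1.0 g).
Take 0.25 servings of orange: +1.0 g fiber for $0.16 (total $0.86, still need 0.0 g).
Greedy by cheapest-per-g is optimal for a single linear constraint, so the minimum cost is $0.86.

$0.86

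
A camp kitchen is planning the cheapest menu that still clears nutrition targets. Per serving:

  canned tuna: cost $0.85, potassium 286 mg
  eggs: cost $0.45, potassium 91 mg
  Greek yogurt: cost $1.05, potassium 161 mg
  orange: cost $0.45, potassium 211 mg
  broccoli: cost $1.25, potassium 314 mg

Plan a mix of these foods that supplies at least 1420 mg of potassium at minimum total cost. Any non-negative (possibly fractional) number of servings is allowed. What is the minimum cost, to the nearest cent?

$3.03

Cost per mg of potassium: orange $0.0021, canned tuna $0.0030, broccoli $0.0040, eggs $0.0049, Greek yogurt $0.0065.
With no serving limits, use only orange: 1420 mg / 211 mg = 6.73 servings × $0.45 = $3.03.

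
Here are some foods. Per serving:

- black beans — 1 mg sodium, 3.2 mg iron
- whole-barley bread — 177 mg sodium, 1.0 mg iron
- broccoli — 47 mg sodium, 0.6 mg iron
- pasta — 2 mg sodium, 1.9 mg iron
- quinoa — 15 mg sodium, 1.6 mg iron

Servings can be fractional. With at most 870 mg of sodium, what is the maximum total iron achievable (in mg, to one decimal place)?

Iron per mg sodium: black beans 3.2, pasta 0.95, quinoa 0.1067, broccoli 0.01277, whole-barley bread 0.00565.
With no serving limits, spend the whole sodium allowance on black beans: 870 mg / 1 mg × 3.2 mg = 2784.0 mg.

2784.0 mg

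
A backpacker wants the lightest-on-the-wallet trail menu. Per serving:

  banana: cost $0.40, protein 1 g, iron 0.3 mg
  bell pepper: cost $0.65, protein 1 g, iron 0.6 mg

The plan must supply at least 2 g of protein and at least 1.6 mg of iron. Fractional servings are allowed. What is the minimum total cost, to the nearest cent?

$1.73

At the optimum either one food covers both requirements or two foods hit both targets exactly; no other combination can be cheaper.
banana only: max(2/1, 1.6/0.3) = 5.333 servings → $2.13.
bell pepper only: max(2/1, 1.6/0.6) = 2.667 servings → $1.73.
banana + bell pepper with both targets exact would need a negative amount; discard.
The minimum over all feasible corners is $1.73.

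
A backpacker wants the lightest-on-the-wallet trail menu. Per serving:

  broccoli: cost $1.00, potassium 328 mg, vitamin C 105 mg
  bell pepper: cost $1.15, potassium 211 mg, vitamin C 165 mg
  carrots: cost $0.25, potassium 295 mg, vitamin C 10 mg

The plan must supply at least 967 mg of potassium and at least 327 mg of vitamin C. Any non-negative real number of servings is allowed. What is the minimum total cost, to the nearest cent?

At the optimum either one food covers both requirements or two foods hit both targets exactly; no other combination can be cheaper.
broccoli only: max(967/328, 327/105) = 3.114 servings → $3.11.
bell pepper only: max(967/211, 327/165) = 4.583 servings → $5.27.
carrots only: max(967/295, 327/10) = 32.7 servings → $8.18.
broccoli + bell pepper with both tight: 2.833 servings and 0.179 servings → $3.04.
broccoli + carrots with both targets exact would need a negative amount; discard.
bell pepper + carrots with both tight: 1.864 servings and 1.945 servings → $2.63.
Cheapest feasible corner: $2.63.

$2.63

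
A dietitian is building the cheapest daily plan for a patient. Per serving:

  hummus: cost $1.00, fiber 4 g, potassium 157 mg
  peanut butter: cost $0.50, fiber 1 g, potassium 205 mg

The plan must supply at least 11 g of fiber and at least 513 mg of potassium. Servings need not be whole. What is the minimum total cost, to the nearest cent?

A basic optimal solution has at most two foods positive. Try each food alone and each pair with both targets met exactly.
hummus only: max(11/4, 513/157) = 3.268 servings → $3.27.
peanut butter only: max(11/1, 513/205) = 11 servings → $5.50.
hummus + peanut butter with both tight: 2.627 servings and 0.4902 servings → $2.87.
The minimum over all feasible corners is $2.87.

$2.87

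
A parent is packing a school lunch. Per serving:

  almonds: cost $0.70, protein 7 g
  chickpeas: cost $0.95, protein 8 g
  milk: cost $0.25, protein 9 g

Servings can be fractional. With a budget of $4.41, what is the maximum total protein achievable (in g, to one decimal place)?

158.8 g

Protein per dollar: milk 36, almonds 10, chickpeas 8.421.
With no serving limits, spend the whole cost allowance on milk: $4.41 / $0.25 × 9 g = 158.8 g.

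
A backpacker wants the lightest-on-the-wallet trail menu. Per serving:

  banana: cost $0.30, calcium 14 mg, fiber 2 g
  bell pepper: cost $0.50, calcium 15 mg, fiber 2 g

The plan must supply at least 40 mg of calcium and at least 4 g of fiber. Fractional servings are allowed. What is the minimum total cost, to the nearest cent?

$0.86

With two linear requirements the optimum uses one or two foods; enumerate the corners.
banana only: max(40/14, 4/2) = 2.857 servings → $0.86.
bell pepper only: max(40/15, 4/2) = 2.667 servings → $1.33.
banana + bell pepper: intersection lies outside the first quadrant.
The minimum over all feasible corners is $0.86.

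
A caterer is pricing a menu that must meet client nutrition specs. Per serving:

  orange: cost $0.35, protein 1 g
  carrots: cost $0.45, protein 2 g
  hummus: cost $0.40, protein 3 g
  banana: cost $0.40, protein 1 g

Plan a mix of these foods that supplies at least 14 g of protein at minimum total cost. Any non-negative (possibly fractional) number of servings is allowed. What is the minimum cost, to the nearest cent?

$1.87

Cost per g of protein: hummus $0.1333, carrots $0.2250, orange $0.3500, banana $0.4000.
With no serving limits, use only hummus: 14 g / 3 g = 4.667 servings × $0.40 = $1.87.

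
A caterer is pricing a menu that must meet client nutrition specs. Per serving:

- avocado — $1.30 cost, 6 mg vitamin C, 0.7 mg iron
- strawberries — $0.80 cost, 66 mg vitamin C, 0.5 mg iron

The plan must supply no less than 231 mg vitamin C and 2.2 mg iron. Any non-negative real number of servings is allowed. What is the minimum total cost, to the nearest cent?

$3.52

avocado only: max(231/6, 2.2/0.7) = 38.5 servings → $50.05.
strawberries only: max(231/66, 2.2/0.5) = 4.4 servings → $3.52.
avocado + strawberries with both tight: 0.6875 servings and 3.438 servings → $3.64.
Cheapest feasible corner: $3.52.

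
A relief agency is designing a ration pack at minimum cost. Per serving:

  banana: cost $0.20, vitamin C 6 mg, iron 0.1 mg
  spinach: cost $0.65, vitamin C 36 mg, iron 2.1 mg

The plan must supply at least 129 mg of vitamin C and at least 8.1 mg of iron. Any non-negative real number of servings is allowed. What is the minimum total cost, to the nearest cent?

$2.51

An LP optimum is at a vertex; with two nutrient constraints at most two foods are used. Check each candidate.
banana only: max(129/6, 8.1/0.1) = 81 servings → $16.20.
spinach only: max(129/36, 8.1/2.1) = 3.857 servings → $2.51.
banana + spinach with both targets exact would need a negative amount; discard.
Cheapest feasible corner: $2.51.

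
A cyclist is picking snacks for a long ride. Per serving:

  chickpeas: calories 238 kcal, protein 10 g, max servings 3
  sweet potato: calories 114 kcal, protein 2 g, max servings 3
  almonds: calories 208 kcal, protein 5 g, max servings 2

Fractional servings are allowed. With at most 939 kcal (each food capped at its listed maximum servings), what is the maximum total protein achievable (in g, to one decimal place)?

35.4 g

Protein per kcal: chickpeas 0.04202, almonds 0.02404, sweet potato 0.01754.
Take 3 servings of chickpeas: uses 714 kcal, +30.0 g protein (running total 30.0 g).
Take 1.082 servings of almonds: uses 225 kcal, +5.4 g protein (running total 35.4 g).
Filling greedily by protein-per-kcal is optimal for one linear limit, giving 35.4 g.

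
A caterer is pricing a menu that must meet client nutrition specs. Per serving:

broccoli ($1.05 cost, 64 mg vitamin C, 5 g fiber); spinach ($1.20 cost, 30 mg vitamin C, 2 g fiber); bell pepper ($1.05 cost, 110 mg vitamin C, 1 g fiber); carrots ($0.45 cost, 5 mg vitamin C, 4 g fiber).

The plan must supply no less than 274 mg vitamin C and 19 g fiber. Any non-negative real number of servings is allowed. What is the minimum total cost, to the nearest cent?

A basic optimal solution has at most two foods positive. Try each food alone and each pair with both targets met exactly.
broccoli only: max(274/64, 19/5) = 4.281 servings → $4.50.
spinach only: max(274/30, 19/2) = 9.5 servings → $11.40.
bell pepper only: max(274/110, 19/1) = 19 servings → $19.95.
carrots only: max(274/5, 19/4) = 54.8 servings → $24.66.
broccoli + spinach with both tight: 1 serving and 7 servings → $9.45.
broccoli + bell pepper with both tight: 3.737 servings and 0.3169 servings → $4.26.
broccoli + carrots with both targets exact would need a negative amount; discard.
spinach + bell pepper: the both-tight solution has a negative serving — not a feasible corner.
spinach + carrots with both tight: 9.1 servings and 0.2 servings → $11.01.
bell pepper + carrots with both tight: 2.301 servings and 4.175 servings → $4.29.
The minimum over all feasible corners is $4.26.

$4.26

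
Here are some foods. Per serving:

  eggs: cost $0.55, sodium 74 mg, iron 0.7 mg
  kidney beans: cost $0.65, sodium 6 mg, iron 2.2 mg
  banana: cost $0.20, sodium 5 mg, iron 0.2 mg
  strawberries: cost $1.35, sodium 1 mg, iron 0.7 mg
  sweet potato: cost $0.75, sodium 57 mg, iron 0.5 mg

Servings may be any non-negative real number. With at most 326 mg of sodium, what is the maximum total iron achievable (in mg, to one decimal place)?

228.2 mg

Iron per mg sodium: strawberries 0.7, kidney beans 0.3667, banana 0.04, eggs 0.009459, sweet potato 0.008772.
With no serving limits, spend the whole sodium allowance on strawberries: 326 mg / 1 mg × 0.7 mg = 228.2 mg.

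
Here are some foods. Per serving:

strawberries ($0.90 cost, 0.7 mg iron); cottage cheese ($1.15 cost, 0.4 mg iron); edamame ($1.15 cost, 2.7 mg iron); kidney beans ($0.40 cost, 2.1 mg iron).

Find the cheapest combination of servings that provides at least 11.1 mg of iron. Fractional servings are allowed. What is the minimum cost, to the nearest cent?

Cost per mg of iron: kidney beans $0.1905, edamame $0.4259, strawberries $1.2857, cottage cheese $2.8750.
With no serving limits, use only kidney beans: 11.1 mg / 2.1 mg = 5.286 servings × $0.40 = $2.11.

$2.11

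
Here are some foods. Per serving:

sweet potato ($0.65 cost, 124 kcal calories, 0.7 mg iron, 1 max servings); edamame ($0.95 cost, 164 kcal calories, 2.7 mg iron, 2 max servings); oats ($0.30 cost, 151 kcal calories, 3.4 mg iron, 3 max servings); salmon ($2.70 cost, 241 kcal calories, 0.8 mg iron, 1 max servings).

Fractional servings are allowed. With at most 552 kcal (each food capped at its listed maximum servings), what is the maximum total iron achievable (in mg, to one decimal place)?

11.8 mg

Iron per kcal: oats 0.02252, edamame 0.01646, sweet potato 0.005645, salmon 0.00332.
Take 3 servings of oats: uses 453 kcal, +10.2 mg iron (running total 10.2 mg).
Take 0.6037 servings of edamame: uses 99 kcal, +1.6 mg iron (running total 11.8 mg).
Filling greedily by iron-per-kcal is optimal for one linear limit, giving 11.8 mg.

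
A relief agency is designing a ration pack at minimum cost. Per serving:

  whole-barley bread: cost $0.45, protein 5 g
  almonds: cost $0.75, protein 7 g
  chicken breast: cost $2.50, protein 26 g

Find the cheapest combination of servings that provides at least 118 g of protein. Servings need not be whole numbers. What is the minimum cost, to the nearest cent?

Cost per g of protein: whole-barley bread $0.0900, chicken breast $0.0962, almonds $0.1071.
With no serving limits, use only whole-barley bread: 118 g / 5 g = 23.6 servings × $0.45 = $10.62.

$10.62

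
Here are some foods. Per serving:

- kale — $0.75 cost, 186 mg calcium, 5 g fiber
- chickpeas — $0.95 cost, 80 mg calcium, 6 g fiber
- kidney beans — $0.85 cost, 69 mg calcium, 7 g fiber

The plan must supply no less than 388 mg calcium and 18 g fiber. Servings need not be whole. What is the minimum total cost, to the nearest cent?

$2.41

A basic optimal solution has at most two foods positive. Try each food alone and each pair with both targets met exactly.
kale only: max(388/186, 18/5) = 3.6 servings → $2.70.
chickpeas only: max(388/80, 18/6) = 4.85 servings → $4.61.
kidney beans only: max(388/69, 18/7) = 5.623 servings → $4.78.
kale + chickpeas with both tight: 1.24 servings and 1.966 servings → $2.80.
kale + kidney beans with both tight: 1.54 servings and 1.471 servings → $2.41.
chickpeas + kidney beans with both targets exact would need a negative amount; discard.
The minimum over all feasible corners is $2.41.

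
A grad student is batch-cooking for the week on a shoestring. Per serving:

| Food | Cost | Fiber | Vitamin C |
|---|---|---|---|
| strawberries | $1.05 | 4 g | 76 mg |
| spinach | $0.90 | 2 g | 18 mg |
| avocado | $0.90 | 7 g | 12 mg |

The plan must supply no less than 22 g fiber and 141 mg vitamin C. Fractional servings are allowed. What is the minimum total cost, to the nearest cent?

For a min-cost LP with two ≥-constraints, a basic feasible solution has at most two positive variables.
strawberries only: max(22/4, 141/76) = 5.5 servings → $5.78.
spinach only: max(22/2, 141/18) = 11 servings → $9.90.
avocado only: max(22/7, 141/12) = 11.75 servings → $10.57.
strawberries + spinach with both targets exact would need a negative amount; discard.
strawberries + avocado with both tight: 1.494 servings and 2.289 servings → $3.63.
spinach + avocado with both tight: 7.088 servings and 1.118 servings → $7.39.
Cheapest feasible corner: $3.63.

$3.63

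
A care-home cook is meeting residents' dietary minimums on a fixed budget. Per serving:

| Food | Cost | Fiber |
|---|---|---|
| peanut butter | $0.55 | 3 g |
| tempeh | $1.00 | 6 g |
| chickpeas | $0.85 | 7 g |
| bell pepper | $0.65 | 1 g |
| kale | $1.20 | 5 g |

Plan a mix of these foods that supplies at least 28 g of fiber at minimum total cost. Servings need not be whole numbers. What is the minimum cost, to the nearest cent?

$3.40

Cost per g of fiber: chickpeas $0.1214, tempeh $0.1667, peanut butter $0.1833, kale $0.2400, bell pepper $0.6500.
With no serving limits, use only chickpeas: 28 g / 7 g = 4 servings × $0.85 = $3.40.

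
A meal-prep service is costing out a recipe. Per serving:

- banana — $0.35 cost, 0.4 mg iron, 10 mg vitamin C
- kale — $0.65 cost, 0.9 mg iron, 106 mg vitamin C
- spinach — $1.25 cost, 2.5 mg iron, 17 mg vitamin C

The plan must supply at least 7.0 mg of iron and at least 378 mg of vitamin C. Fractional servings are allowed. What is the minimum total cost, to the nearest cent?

$4.16

This is a tiny linear program; its minimum lies at a vertex of the feasible set. List the vertices and price them.
banana only: max(7.0/0.4, 378/10) = 37.8 servings → $13.23.
kale only: max(7.0/0.9, 378/106) = 7.778 servings → $5.06.
spinach only: max(7.0/2.5, 378/17) = 22.24 servings → $27.79.
banana + kale with both tight: 12.03 servings and 2.431 servings → $5.79.
banana + spinach with both targets exact would need a negative amount; discard.
kale + spinach with both tight: 3.308 servings and 1.609 servings → $4.16.
Cheapest feasible corner: $4.16.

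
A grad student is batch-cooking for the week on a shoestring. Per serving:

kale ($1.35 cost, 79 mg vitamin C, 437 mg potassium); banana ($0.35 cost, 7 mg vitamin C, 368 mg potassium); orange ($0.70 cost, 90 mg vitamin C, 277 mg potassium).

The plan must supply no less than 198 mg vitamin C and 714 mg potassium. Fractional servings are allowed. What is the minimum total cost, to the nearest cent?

Two binding constraints pin down two serving amounts, so the optimal mix uses at most two foods. The candidates are each food alone (scaled to the tighter of vitamin C/potassium) and each pair with both constraints tight.
kale only: max(198/79, 714/437) = 2.506 servings → $3.38.
banana only: max(198/7, 714/368) = 28.29 servings → $9.90.
orange only: max(198/90, 714/277) = 2.578 servings → $1.80.
kale + banana: the both-tight solution has a negative serving — not a feasible corner.
kale + orange with both tight: 0.5396 servings and 1.726 servings → $1.94.
banana + orange with both tight: 0.3019 servings and 2.177 servings → $1.63.
So the least-cost plan costs $1.63.

$1.63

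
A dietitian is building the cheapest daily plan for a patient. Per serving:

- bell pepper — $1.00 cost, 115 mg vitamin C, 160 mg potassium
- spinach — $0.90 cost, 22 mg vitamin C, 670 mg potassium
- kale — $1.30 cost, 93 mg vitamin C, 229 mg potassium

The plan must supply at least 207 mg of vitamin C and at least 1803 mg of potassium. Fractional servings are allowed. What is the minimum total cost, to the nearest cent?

$3.48

bell pepper only: max(207/115, 1803/160) = 11.27 servings → $11.27.
spinach only: max(207/22, 1803/670) = 9.409 servings → $8.47.
kale only: max(207/93, 1803/229) = 7.873 servings → $10.24.
bell pepper + spinach with both tight: 1.347 servings and 2.369 servings → $3.48.
bell pepper + kale with both targets exact would need a negative amount; discard.
spinach + kale with both tight: 2.1 servings and 1.729 servings → $4.14.
So the least-cost plan costs $3.48.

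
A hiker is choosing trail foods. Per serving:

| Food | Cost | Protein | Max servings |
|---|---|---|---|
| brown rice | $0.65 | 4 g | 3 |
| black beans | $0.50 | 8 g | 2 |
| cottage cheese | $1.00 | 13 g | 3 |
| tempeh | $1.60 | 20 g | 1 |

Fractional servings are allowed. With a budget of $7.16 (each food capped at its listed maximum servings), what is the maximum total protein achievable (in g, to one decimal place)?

84.6 g

Protein per dollar: black beans 16, cottage cheese 13, tempeh 12.5, brown rice 6.154.
Take 2 servings of black beans: spends $1.00, +16.0 g protein (running total 16.0 g).
Take 3 servings of cottage cheese: spends $3.00, +39.0 g protein (running total 55.0 g).
Take 1 serving of tempeh: spends $1.60, +20.0 g protein (running total 75.0 g).
Take 2.4 servings of brown rice: spends $1.56, +9.6 g protein (running total 84.6 g).
Filling greedily by protein-per-dollar is optimal for one linear limit, giving 84.6 g.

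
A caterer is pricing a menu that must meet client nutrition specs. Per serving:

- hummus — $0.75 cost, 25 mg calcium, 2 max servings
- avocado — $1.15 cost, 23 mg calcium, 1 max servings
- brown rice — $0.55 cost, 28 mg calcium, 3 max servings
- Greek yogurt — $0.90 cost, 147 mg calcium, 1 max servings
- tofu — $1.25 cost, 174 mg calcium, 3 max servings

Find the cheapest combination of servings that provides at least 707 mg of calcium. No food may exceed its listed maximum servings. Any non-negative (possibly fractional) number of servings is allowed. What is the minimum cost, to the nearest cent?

$5.40

Cost per mg of calcium: Greek yogurt $0.0061, tofu $0.0072, brown rice $0.0196, hummus $0.0300, avocado $0.0500.
Take 1 serving of Greek yogurt: +147.0 mg calcium for $0.90 (total $0.90, still need 560.0 mg).
Take 3 servings of tofu: +522.0 mg calcium for $3.75 (total $4.65, still need 38.0 mg).
Take 1.357 servings of brown rice: +38.0 mg calcium for $0.75 (total $5.40, still need 0.0 mg).
Filling from the cheapest source first is optimal under one linear minimum: $5.40.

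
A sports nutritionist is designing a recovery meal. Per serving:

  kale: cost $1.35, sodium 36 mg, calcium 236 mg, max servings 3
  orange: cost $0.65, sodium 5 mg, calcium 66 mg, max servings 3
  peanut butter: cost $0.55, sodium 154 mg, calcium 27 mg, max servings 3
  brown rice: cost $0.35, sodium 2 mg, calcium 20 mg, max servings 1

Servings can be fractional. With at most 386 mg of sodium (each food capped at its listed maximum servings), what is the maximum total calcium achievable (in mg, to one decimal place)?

971.8 mg

Calcium per mg sodium: orange 13.2, brown rice 10, kale 6.556, peanut butter 0.1753.
Take 3 servings of orange: uses 15 mg sodium, +198.0 mg calcium (running total 198.0 mg).
Take 1 serving of brown rice: uses 2 mg sodium, +20.0 mg calcium (running total 218.0 mg).
Take 3 servings of kale: uses 108 mg sodium, +708.0 mg calcium (running total 926.0 mg).
Take 1.695 servings of peanut butter: uses 261 mg sodium, +45.8 mg calcium (running total 971.8 mg).
Filling greedily by calcium-per-mg sodium is optimal for one linear limit, giving 971.8 mg.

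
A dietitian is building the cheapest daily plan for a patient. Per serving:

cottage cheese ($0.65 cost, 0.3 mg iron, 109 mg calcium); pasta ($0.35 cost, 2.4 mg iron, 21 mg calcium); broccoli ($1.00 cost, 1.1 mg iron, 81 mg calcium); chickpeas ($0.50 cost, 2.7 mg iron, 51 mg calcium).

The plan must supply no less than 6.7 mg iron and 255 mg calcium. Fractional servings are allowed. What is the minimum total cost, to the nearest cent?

$1.98

Compare the cost at each extreme point of the feasible region.
cottage cheese only: max(6.7/0.3, 255/109) = 22.33 servings → $14.52.
pasta only: max(6.7/2.4, 255/21) = 12.14 servings → $4.25.
broccoli only: max(6.7/1.1, 255/81) = 6.091 servings → $6.09.
chickpeas only: max(6.7/2.7, 255/51) = 5 servings → $2.50.
cottage cheese + pasta with both tight: 1.846 servings and 2.561 servings → $2.10.
cottage cheese + broccoli: intersection lies outside the first quadrant.
cottage cheese + chickpeas with both tight: 1.243 servings and 2.343 servings → $1.98.
pasta + broccoli with both tight: 1.531 servings and 2.751 servings → $3.29.
pasta + chickpeas with both targets exact would need a negative amount; discard.
broccoli + chickpeas with both tight: 2.133 servings and 1.613 servings → $2.94.
Cheapest feasible corner: $1.98.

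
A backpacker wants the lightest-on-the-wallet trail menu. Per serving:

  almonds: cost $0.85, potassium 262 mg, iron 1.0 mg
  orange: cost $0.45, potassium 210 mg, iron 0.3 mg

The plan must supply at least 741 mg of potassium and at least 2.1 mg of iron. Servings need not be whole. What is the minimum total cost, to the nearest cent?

$2.07

With two linear requirements the optimum uses one or two foods; enumerate the corners.
almonds only: max(741/262, 2.1/1.0) = 2.828 servings → $2.40.
orange only: max(741/210, 2.1/0.3) = 7 servings → $3.15.
almonds + orange with both tight: 1.664 servings and 1.452 servings → $2.07.
So the least-cost plan costs $2.07.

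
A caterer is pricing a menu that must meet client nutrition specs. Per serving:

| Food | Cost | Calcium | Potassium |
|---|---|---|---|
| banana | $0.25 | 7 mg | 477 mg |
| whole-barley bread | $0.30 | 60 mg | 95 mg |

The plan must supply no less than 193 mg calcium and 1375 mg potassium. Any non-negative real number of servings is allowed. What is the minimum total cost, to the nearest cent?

$1.46

This is a tiny linear program; its minimum lies at a vertex of the feasible set. List the vertices and price them.
banana only: max(193/7, 1375/477) = 27.57 servings → $6.89.
whole-barley bread only: max(193/60, 1375/95) = 14.47 servings → $4.34.
banana + whole-barley bread with both tight: 2.295 servings and 2.949 servings → $1.46.
So the least-cost plan costs $1.46.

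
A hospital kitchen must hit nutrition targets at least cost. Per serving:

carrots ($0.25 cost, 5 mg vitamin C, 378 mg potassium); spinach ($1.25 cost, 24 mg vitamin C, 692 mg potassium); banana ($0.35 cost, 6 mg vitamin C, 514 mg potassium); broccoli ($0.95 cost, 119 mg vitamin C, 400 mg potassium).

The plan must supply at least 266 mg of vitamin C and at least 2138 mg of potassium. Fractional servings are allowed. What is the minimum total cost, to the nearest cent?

Two binding constraints pin down two serving amounts, so the optimal mix uses at most two foods. The candidates are each food alone (scaled to the tighter of vitamin C/potassium) and each pair with both constraints tight.
carrots only: max(266/5, 2138/378) = 53.2 servings → $13.30.
spinach only: max(266/24, 2138/692) = 11.08 servings → $13.85.
banana only: max(266/6, 2138/514) = 44.33 servings → $15.52.
broccoli only: max(266/119, 2138/400) = 5.345 servings → $5.08.
carrots + spinach with both targets exact would need a negative amount; discard.
carrots + banana: the both-tight solution has a negative serving — not a feasible corner.
carrots + broccoli with both tight: 3.444 servings and 2.091 servings → $2.85.
spinach + banana: intersection lies outside the first quadrant.
spinach + broccoli with both tight: 2.035 servings and 1.825 servings → $4.28.
banana + broccoli with both tight: 2.519 servings and 2.108 servings → $2.88.
The minimum over all feasible corners is $2.85.

$2.85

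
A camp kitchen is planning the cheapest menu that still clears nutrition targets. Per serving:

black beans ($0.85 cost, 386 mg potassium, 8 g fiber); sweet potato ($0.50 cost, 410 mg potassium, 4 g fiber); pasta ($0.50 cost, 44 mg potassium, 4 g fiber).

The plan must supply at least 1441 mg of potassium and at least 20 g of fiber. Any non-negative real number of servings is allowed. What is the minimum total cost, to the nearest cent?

Check every corner: each single food scaled to meet both minima, and each pair solved so both constraints bind.
black beans only: max(1441/386, 20/8) = 3.733 servings → $3.17.
sweet potato only: max(1441/410, 20/4) = 5 servings → $2.50.
pasta only: max(1441/44, 20/4) = 32.75 servings → $16.38.
black beans + sweet potato with both tight: 1.403 servings and 2.194 servings → $2.29.
black beans + pasta: the both-tight solution has a negative serving — not a feasible corner.
sweet potato + pasta with both tight: 3.336 servings and 1.664 servings → $2.50.
So the least-cost plan costs $2.29.

$2.29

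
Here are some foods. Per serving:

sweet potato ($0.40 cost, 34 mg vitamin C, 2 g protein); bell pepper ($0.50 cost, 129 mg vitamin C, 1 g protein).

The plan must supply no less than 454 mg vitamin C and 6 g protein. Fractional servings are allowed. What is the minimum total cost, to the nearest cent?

sweet potato only: max(454/34, 6/2) = 13.35 servings → $5.34.
bell pepper only: max(454/129, 6/1) = 6 servings → $3.00.
sweet potato + bell pepper with both tight: 1.429 servings and 3.143 servings → $2.14.
So the least-cost plan costs $2.14.

$2.14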